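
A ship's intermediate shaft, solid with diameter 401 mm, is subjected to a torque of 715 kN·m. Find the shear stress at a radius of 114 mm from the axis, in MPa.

32.1 MPa

J = πd⁴/32 = π(0.401)⁴/32 = 2.539×10^-3 m⁴.
Shear stress varies linearly with radius: τ = T·r/J = 715000 × 0.114 / 2.539×10^-3 = 3.211×10^7 Pa.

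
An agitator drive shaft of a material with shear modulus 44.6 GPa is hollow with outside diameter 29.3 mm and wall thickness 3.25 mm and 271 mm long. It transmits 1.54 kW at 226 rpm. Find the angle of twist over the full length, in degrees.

0.494°

ω = 2π·226/60 = 23.67 rad/s, so T = P/ω = 1.54×10³ / 23.67 = 65.07 N·m.
J = π(d_o⁴ − d_i⁴)/32 = π(0.0293⁴ − 0.0228⁴)/32 = 4.583×10^-8 m⁴.
θ = T·L/(G·J) = 65.07 × 0.271 / (44.6×10⁹ × 4.583×10^-8) = 8.628×10^-3 rad.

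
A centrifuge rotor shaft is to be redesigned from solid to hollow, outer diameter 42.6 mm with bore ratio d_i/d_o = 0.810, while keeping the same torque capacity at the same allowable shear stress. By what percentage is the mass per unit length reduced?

49.9 %

Equal τ_max and T ⇒ the solid shaft needs d_s³ = d_o³(1−k⁴), so d_s = 42.6·(1−0.810⁴)^(1/3) = 35.31 mm.
Area ratio A_h/A_s = d_o²(1−k²)/d_s² = (1−k²)/(1−k⁴)^(2/3) = 0.5005.
Mass saving = 1 − 0.5005 = 49.9 %.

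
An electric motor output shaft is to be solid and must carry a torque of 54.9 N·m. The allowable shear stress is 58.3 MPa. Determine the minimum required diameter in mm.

16.9 mm

For a solid shaft τ_max = 16T/(πd³), so d = (16T/(π τ_allow))^(1/3) = (16·54.90/(π·5.83×10^7))^(1/3) = 0.01686 m.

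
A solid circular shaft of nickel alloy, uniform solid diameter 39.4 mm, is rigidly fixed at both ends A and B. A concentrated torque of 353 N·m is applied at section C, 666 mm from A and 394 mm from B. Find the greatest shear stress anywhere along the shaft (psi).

With uniform GJ and both ends fixed, compatibility θ_AC = θ_CB gives T_A·a = T_B·b, together with T_A + T_B = T₀.
T_A = T₀·b/(a+b) = 353.0·394/1060 = 131.2 N·m; T_B = 221.8 N·m.
τ in each portion: τ_AC = 1.09×10^7 Pa, τ_CB = 1.85×10^7 Pa; maximum is in CB.
τ_max = T_CB·r/J = 221.8·0.0197/2.37×10^-7 = 1.847×10^7 Pa.

2680 psi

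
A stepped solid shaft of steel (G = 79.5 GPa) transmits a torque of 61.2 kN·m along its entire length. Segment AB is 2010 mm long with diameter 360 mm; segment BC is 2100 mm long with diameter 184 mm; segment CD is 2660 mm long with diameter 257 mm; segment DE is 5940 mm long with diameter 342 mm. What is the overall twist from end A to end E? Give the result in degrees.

J_AB = π(0.360)⁴/32 = 1.65×10^-3 m⁴; J_BC = π(0.184)⁴/32 = 1.13×10^-4 m⁴; J_CD = π(0.257)⁴/32 = 4.28×10^-4 m⁴; J_DE = π(0.342)⁴/32 = 1.34×10^-3 m⁴.
θ = (T/G)·Σ L_i/J_i = (61200/79.5×10⁹)·(2.01/1.65×10^-3 + 2.10/1.13×10^-4 + 2.66/4.28×10^-4 + 5.94/1.34×10^-3) = 0.02349 rad.

1.35°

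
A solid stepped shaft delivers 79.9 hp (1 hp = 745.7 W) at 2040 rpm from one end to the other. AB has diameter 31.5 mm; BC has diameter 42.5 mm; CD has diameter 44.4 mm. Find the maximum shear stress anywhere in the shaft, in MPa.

ω = 2π·2040/60 = 213.6 rad/s, so T = P/ω = 79.9×745.7 / 213.6 = 278.9 N·m.
Under the same torque, τ_max = 16T/(πd³) is largest where d is smallest — segment AB (d = 31.5 mm).
τ_max = 16·278.9/(π·(0.0315)³) = 4.545×10^7 Pa.

45.4 MPa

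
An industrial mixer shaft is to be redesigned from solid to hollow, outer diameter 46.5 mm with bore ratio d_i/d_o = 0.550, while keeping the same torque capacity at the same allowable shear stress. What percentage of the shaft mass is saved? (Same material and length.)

Equal τ_max and T ⇒ the solid shaft needs d_s³ = d_o³(1−k⁴), so d_s = 46.5·(1−0.550⁴)^(1/3) = 45.04 mm.
Area ratio A_h/A_s = d_o²(1−k²)/d_s² = (1−k²)/(1−k⁴)^(2/3) = 0.7436.
Mass saving = 1 − 0.7436 = 25.6 %.

25.6 %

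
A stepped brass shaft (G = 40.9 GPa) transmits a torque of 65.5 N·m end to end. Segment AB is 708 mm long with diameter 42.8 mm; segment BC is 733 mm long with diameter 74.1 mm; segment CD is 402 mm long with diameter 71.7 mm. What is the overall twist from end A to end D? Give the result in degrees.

J_AB = π(0.0428)⁴/32 = 3.29×10^-7 m⁴; J_BC = π(0.0741)⁴/32 = 2.96×10^-6 m⁴; J_CD = π(0.0717)⁴/32 = 2.59×10^-6 m⁴.
θ = (T/G)·Σ L_i/J_i = (65.50/40.9×10⁹)·(0.708/3.29×10^-7 + 0.733/2.96×10^-6 + 0.402/2.59×10^-6) = 4.086×10^-3 rad.

0.234°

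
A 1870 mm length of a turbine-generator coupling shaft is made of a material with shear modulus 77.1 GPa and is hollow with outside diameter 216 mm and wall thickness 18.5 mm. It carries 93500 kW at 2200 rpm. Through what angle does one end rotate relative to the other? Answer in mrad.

ω = 2π·2200/60 = 230.4 rad/s, so T = P/ω = 93500×10³ / 230.4 = 405800 N·m.
J = π(d_o⁴ − d_i⁴)/32 = π(0.216⁴ − 0.179⁴)/32 = 1.129×10^-4 m⁴.
θ = T·L/(G·J) = 405800 × 1.87 / (77.1×10⁹ × 1.129×10^-4) = 0.08717 rad.

87.2 mrad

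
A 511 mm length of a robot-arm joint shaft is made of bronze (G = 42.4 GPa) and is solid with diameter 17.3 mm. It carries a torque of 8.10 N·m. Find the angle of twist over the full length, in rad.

J = πd⁴/32 = π(0.0173)⁴/32 = 8.794×10^-9 m⁴.
θ = T·L/(G·J) = 8.100 × 0.511 / (42.4×10⁹ × 8.794×10^-9) = 0.01110 rad.

0.0111 rad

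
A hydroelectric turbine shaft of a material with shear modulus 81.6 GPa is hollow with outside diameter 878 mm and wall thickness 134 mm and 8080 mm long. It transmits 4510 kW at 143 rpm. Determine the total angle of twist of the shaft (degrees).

0.0382°

ω = 2π·143/60 = 14.97 rad/s, so T = P/ω = 4510×10³ / 14.97 = 301200 N·m.
J = π(d_o⁴ − d_i⁴)/32 = π(0.878⁴ − 0.610⁴)/32 = 0.04475 m⁴.
θ = T·L/(G·J) = 301200 × 8.08 / (81.6×10⁹ × 0.04475) = 6.664×10^-4 rad.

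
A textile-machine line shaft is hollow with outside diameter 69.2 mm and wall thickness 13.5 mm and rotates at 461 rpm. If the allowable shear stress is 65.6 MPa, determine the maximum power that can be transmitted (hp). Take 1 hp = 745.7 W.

238 hp

J = π(d_o⁴ − d_i⁴)/32 = π(0.0692⁴ − 0.0422⁴)/32 = 1.940×10^-6 m⁴.
T_max = τ_allow·J/r = 6.56×10^7 × 1.940×10^-6 / 0.0346 = 3678 N·m.
ω = 2π·461/60 = 48.28 rad/s, so P_max = T_max·ω = 1.776×10^5 W.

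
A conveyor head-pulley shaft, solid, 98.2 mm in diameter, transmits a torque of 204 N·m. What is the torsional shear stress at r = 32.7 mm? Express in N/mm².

J = πd⁴/32 = π(0.0982)⁴/32 = 9.129×10^-6 m⁴.
Shear stress varies linearly with radius: τ = T·r/J = 204.0 × 0.0327 / 9.129×10^-6 = 7.307×10^5 Pa.

0.731 N/mm²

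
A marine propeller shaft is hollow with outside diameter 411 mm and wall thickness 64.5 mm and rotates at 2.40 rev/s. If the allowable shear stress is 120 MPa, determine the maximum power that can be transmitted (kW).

19200 kW

J = π(d_o⁴ − d_i⁴)/32 = π(0.411⁴ − 0.282⁴)/32 = 2.180×10^-3 m⁴.
T_max = τ_allow·J/r = 1.20×10^8 × 2.180×10^-3 / 0.205 = 1.273e6 N·m.
ω = 2π·2.40 = 15.08 rad/s, so P_max = T_max·ω = 1.920×10^7 W.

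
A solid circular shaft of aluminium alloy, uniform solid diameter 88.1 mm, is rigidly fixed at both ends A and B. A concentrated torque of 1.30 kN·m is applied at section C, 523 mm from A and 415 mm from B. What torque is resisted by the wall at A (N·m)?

With uniform GJ and both ends fixed, compatibility θ_AC = θ_CB gives T_A·a = T_B·b, together with T_A + T_B = T₀.
T_A = T₀·b/(a+b) = 1300·415/938.0 = 575.2 N·m; T_B = 724.8 N·m.

575 N·m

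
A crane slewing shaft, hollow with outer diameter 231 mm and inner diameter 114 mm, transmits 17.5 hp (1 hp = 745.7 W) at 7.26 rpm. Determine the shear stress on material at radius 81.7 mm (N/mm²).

ω = 2π·7.26/60 = 0.7603 rad/s, so T = P/ω = 17.5×745.7 / 0.7603 = 17160 N·m.
J = π(d_o⁴ − d_i⁴)/32 = π(0.231⁴ − 0.114⁴)/32 = 2.630×10^-4 m⁴.
Shear stress varies linearly with radius: τ = T·r/J = 17160 × 0.0817 / 2.630×10^-4 = 5.333×10^6 Pa.

5.33 N/mm²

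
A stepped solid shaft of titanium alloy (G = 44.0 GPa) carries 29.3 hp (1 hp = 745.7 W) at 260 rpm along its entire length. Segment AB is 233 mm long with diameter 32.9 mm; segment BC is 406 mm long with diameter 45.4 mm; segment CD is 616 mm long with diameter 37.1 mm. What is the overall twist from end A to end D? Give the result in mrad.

115 mrad

ω = 2π·260/60 = 27.23 rad/s, so T = P/ω = 29.3×745.7 / 27.23 = 802.5 N·m.
J_AB = π(0.0329)⁴/32 = 1.15×10^-7 m⁴; J_BC = π(0.0454)⁴/32 = 4.17×10^-7 m⁴; J_CD = π(0.0371)⁴/32 = 1.86×10^-7 m⁴.
θ = (T/G)·Σ L_i/J_i = (802.5/44.0×10⁹)·(0.233/1.15×10^-7 + 0.406/4.17×10^-7 + 0.616/1.86×10^-7) = 0.1151 rad.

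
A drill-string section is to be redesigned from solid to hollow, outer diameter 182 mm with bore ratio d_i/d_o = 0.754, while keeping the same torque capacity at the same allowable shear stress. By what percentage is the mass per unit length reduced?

Equal τ_max and T ⇒ the solid shaft needs d_s³ = d_o³(1−k⁴), so d_s = 182·(1−0.754⁴)^(1/3) = 159.8 mm.
Area ratio A_h/A_s = d_o²(1−k²)/d_s² = (1−k²)/(1−k⁴)^(2/3) = 0.5598.
Mass saving = 1 − 0.5598 = 44.0 %.

44.0 %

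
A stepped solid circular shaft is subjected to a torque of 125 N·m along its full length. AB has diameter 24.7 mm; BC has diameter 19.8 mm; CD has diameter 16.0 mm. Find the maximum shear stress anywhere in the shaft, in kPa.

155000 kPa

Under the same torque, τ_max = 16T/(πd³) is largest where d is smallest — segment CD (d = 16.0 mm).
τ_max = 16·125.0/(π·(0.0160)³) = 1.554×10^8 Pa.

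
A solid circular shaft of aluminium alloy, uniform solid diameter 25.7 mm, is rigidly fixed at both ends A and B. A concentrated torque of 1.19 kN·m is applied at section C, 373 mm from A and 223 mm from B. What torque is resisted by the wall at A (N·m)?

With uniform GJ and both ends fixed, compatibility θ_AC = θ_CB gives T_A·a = T_B·b, together with T_A + T_B = T₀.
T_A = T₀·b/(a+b) = 1190·223/596.0 = 445.3 N·m; T_B = 744.7 N·m.

445 N·m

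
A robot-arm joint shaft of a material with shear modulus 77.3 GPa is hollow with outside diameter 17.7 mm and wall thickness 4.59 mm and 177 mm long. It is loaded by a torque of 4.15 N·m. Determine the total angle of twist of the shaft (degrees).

J = π(d_o⁴ − d_i⁴)/32 = π(0.0177⁴ − 0.00852⁴)/32 = 9.119×10^-9 m⁴.
θ = T·L/(G·J) = 4.150 × 0.177 / (77.3×10⁹ × 9.119×10^-9) = 1.042×10^-3 rad.

0.0597°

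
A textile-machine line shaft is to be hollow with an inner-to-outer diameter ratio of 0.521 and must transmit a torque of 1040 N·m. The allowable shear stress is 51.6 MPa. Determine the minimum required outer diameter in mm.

48.0 mm

For a hollow shaft with d_i/d_o = 0.521: τ_max = 16T/(π d_o³ (1−k⁴)), so d_o = [16T/(π τ_allow (1−k⁴))]^(1/3) = [16·1040/(π·5.16×10^7·0.9263)]^(1/3) = 0.04803 m.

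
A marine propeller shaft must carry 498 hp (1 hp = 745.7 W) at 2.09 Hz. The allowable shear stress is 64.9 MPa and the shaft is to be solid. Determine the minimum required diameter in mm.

ω = 2π·2.09 = 13.13 rad/s, so T = P/ω = 498×745.7 / 13.13 = 28280 N·m.
For a solid shaft τ_max = 16T/(πd³), so d = (16T/(π τ_allow))^(1/3) = (16·28280/(π·6.49×10^7))^(1/3) = 0.1304 m.

130 mm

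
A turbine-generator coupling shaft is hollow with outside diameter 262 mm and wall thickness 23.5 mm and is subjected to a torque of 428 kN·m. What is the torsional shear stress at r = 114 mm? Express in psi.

J = π(d_o⁴ − d_i⁴)/32 = π(0.262⁴ − 0.215⁴)/32 = 2.528×10^-4 m⁴.
Shear stress varies linearly with radius: τ = T·r/J = 428000 × 0.114 / 2.528×10^-4 = 1.930×10^8 Pa.

28000 psi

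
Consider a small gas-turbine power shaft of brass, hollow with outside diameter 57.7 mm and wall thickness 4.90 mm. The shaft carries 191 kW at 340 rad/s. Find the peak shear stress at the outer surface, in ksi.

4.11 ksi

ω = 340 rad/s, so T = P/ω = 191×10³ / 340.0 = 561.8 N·m.
J = π(d_o⁴ − d_i⁴)/32 = π(0.0577⁴ − 0.0479⁴)/32 = 5.714×10^-7 m⁴.
τ_max = T·r/J = 561.8 × 0.0289 / 5.714×10^-7 = 2.837×10^7 Pa.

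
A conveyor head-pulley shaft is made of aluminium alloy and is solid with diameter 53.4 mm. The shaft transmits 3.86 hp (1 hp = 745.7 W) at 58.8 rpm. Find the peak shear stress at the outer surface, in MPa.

15.6 MPa

ω = 2π·58.8/60 = 6.158 rad/s, so T = P/ω = 3.86×745.7 / 6.158 = 467.5 N·m.
J = πd⁴/32 = π(0.0534)⁴/32 = 7.983×10^-7 m⁴.
τ_max = T·r/J = 467.5 × 0.0267 / 7.983×10^-7 = 1.563×10^7 Pa.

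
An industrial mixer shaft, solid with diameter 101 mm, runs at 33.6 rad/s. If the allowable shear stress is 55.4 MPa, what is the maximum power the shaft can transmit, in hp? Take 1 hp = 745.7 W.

J = πd⁴/32 = π(0.101)⁴/32 = 1.022×10^-5 m⁴.
T_max = τ_allow·J/r = 5.54×10^7 × 1.022×10^-5 / 0.0505 = 11210 N·m.
ω = 33.6 rad/s, so P_max = T_max·ω = 3.766×10^5 W.

505 hp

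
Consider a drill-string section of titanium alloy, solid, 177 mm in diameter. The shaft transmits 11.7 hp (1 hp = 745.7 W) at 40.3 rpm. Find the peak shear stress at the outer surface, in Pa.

1.90e6 Pa

ω = 2π·40.3/60 = 4.220 rad/s, so T = P/ω = 11.7×745.7 / 4.220 = 2067 N·m.
J = πd⁴/32 = π(0.177)⁴/32 = 9.636×10^-5 m⁴.
τ_max = T·r/J = 2067 × 0.0885 / 9.636×10^-5 = 1.899×10^6 Pa.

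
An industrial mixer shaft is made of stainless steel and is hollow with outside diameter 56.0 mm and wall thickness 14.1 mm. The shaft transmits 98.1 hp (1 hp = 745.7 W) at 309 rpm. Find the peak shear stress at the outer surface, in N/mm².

69.8 N/mm²

ω = 2π·309/60 = 32.36 rad/s, so T = P/ω = 98.1×745.7 / 32.36 = 2261 N·m.
J = π(d_o⁴ − d_i⁴)/32 = π(0.0560⁴ − 0.0278⁴)/32 = 9.069×10^-7 m⁴.
τ_max = T·r/J = 2261 × 0.0280 / 9.069×10^-7 = 6.980×10^7 Pa.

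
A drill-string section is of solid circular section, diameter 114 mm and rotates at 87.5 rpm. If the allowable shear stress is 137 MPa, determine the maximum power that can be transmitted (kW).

365 kW

J = πd⁴/32 = π(0.114)⁴/32 = 1.658×10^-5 m⁴.
T_max = τ_allow·J/r = 1.37×10^8 × 1.658×10^-5 / 0.0570 = 39850 N·m.
ω = 2π·87.5/60 = 9.163 rad/s, so P_max = T_max·ω = 3.652×10^5 W.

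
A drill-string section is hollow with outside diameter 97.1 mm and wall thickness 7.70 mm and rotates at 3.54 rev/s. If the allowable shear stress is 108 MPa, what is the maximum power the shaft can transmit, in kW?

215 kW

J = π(d_o⁴ − d_i⁴)/32 = π(0.0971⁴ − 0.0817⁴)/32 = 4.353×10^-6 m⁴.
T_max = τ_allow·J/r = 1.08×10^8 × 4.353×10^-6 / 0.0485 = 9684 N·m.
ω = 2π·3.54 = 22.24 rad/s, so P_max = T_max·ω = 2.154×10^5 W.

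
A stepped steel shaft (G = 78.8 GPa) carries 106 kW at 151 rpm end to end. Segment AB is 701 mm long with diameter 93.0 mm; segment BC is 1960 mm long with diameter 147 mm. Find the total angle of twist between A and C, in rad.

ω = 2π·151/60 = 15.81 rad/s, so T = P/ω = 106×10³ / 15.81 = 6703 N·m.
J_AB = π(0.0930)⁴/32 = 7.34×10^-6 m⁴; J_BC = π(0.147)⁴/32 = 4.58×10^-5 m⁴.
θ = (T/G)·Σ L_i/J_i = (6703/78.8×10⁹)·(0.701/7.34×10^-6 + 1.96/4.58×10^-5) = 0.01176 rad.

0.0118 rad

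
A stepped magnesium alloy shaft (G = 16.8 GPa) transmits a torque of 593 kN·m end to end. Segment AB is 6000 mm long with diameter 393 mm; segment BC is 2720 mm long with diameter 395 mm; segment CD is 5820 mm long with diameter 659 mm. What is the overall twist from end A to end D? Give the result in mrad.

J_AB = π(0.393)⁴/32 = 2.34×10^-3 m⁴; J_BC = π(0.395)⁴/32 = 2.39×10^-3 m⁴; J_CD = π(0.659)⁴/32 = 0.0185 m⁴.
θ = (T/G)·Σ L_i/J_i = (593000/16.8×10⁹)·(6.00/2.34×10^-3 + 2.72/2.39×10^-3 + 5.82/0.0185) = 0.1417 rad.

142 mrad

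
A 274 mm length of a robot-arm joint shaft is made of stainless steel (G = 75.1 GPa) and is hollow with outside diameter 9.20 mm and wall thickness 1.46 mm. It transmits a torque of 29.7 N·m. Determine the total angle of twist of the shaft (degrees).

J = π(d_o⁴ − d_i⁴)/32 = π(0.00920⁴ − 0.00628⁴)/32 = 5.506×10^-10 m⁴.
θ = T·L/(G·J) = 29.70 × 0.274 / (75.1×10⁹ × 5.506×10^-10) = 0.1968 rad.

11.3°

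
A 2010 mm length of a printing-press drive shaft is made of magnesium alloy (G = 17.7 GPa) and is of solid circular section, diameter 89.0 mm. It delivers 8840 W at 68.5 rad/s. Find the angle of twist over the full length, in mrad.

2.38 mrad

ω = 68.5 rad/s, so T = P/ω = 8840 / 68.50 = 129.1 N·m.
J = πd⁴/32 = π(0.0890)⁴/32 = 6.160×10^-6 m⁴.
θ = T·L/(G·J) = 129.1 × 2.01 / (17.7×10⁹ × 6.160×10^-6) = 2.379×10^-3 rad.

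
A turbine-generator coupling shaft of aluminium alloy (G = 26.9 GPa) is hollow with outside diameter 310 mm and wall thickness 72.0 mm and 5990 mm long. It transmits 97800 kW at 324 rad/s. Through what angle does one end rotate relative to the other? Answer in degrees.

4.63°

ω = 324 rad/s, so T = P/ω = 97800×10³ / 324.0 = 301900 N·m.
J = π(d_o⁴ − d_i⁴)/32 = π(0.310⁴ − 0.166⁴)/32 = 8.321×10^-4 m⁴.
θ = T·L/(G·J) = 301900 × 5.99 / (26.9×10⁹ × 8.321×10^-4) = 0.08078 rad.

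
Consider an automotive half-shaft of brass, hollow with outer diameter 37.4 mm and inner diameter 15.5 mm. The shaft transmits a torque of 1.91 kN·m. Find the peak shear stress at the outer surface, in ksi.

J = π(d_o⁴ − d_i⁴)/32 = π(0.0374⁴ − 0.0155⁴)/32 = 1.864×10^-7 m⁴.
τ_max = T·r/J = 1910 × 0.0187 / 1.864×10^-7 = 1.916×10^8 Pa.

27.8 ksi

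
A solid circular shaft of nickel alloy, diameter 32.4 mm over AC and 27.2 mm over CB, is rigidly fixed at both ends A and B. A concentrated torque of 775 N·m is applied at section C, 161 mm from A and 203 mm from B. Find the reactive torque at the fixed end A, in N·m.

556 N·m

Compatibility: T_A·a/J_AC = T_B·b/J_CB with T_A + T_B = T₀.
J_AC = 1.08×10^-7 m⁴, J_CB = 5.37×10^-8 m⁴, so T_A = T₀·(J_AC/a)/((J_AC/a)+(J_CB/b)) = 556.0 N·m, T_B = 219.0 N·m.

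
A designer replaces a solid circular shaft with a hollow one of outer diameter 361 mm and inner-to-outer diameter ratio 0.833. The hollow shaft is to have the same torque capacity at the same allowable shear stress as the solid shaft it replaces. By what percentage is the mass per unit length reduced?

Equal τ_max and T ⇒ the solid shaft needs d_s³ = d_o³(1−k⁴), so d_s = 361·(1−0.833⁴)^(1/3) = 290.0 mm.
Area ratio A_h/A_s = d_o²(1−k²)/d_s² = (1−k²)/(1−k⁴)^(2/3) = 0.4743.
Mass saving = 1 − 0.4743 = 52.6 %.

52.6 %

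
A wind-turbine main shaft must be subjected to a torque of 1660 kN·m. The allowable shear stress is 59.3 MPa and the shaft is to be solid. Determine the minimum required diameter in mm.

For a solid shaft τ_max = 16T/(πd³), so d = (16T/(π τ_allow))^(1/3) = (16·1.660e6/(π·5.93×10^7))^(1/3) = 0.5224 m.

522 mm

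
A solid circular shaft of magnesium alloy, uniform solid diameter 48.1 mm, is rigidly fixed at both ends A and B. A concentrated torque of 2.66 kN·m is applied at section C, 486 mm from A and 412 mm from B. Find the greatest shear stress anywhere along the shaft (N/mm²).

With uniform GJ and both ends fixed, compatibility θ_AC = θ_CB gives T_A·a = T_B·b, together with T_A + T_B = T₀.
T_A = T₀·b/(a+b) = 2660·412/898.0 = 1220 N·m; T_B = 1440 N·m.
τ in each portion: τ_AC = 5.59×10^7 Pa, τ_CB = 6.59×10^7 Pa; maximum is in CB.
τ_max = T_CB·r/J = 1440·0.0241/5.26×10^-7 = 6.588×10^7 Pa.

65.9 N/mm²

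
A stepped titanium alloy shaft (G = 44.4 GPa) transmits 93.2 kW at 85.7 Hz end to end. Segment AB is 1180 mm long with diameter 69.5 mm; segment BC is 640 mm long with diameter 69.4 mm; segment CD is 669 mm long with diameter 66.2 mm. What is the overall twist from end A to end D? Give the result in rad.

0.00449 rad

ω = 2π·85.7 = 538.5 rad/s, so T = P/ω = 93.2×10³ / 538.5 = 173.1 N·m.
J_AB = π(0.0695)⁴/32 = 2.29×10^-6 m⁴; J_BC = π(0.0694)⁴/32 = 2.28×10^-6 m⁴; J_CD = π(0.0662)⁴/32 = 1.89×10^-6 m⁴.
θ = (T/G)·Σ L_i/J_i = (173.1/44.4×10⁹)·(1.18/2.29×10^-6 + 0.640/2.28×10^-6 + 0.669/1.89×10^-6) = 4.487×10^-3 rad.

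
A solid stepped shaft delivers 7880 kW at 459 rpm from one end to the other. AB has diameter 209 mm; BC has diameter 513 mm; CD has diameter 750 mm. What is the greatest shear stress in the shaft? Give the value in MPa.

91.5 MPa

ω = 2π·459/60 = 48.07 rad/s, so T = P/ω = 7880×10³ / 48.07 = 163900 N·m.
Under the same torque, τ_max = 16T/(πd³) is largest where d is smallest — segment AB (d = 209 mm).
τ_max = 16·163900/(π·(0.209)³) = 9.146×10^7 Pa.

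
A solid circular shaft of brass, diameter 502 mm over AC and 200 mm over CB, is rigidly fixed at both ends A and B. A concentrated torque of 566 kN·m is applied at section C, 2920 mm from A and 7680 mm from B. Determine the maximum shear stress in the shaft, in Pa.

Compatibility: T_A·a/J_AC = T_B·b/J_CB with T_A + T_B = T₀.
J_AC = 6.23×10^-3 m⁴, J_CB = 1.57×10^-4 m⁴, so T_A = T₀·(J_AC/a)/((J_AC/a)+(J_CB/b)) = 560600 N·m, T_B = 5370 N·m.
τ in each portion: τ_AC = 2.26×10^7 Pa, τ_CB = 3.42×10^6 Pa; maximum is in AC.
τ_max = T_AC·r/J = 560600·0.251/6.23×10^-3 = 2.257×10^7 Pa.

2.26e7 Pa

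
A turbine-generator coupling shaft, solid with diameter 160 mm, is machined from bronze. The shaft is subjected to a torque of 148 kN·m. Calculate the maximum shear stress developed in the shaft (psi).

26700 psi

J = πd⁴/32 = π(0.160)⁴/32 = 6.434×10^-5 m⁴.
τ_max = T·r/J = 148000 × 0.0800 / 6.434×10^-5 = 1.840×10^8 Pa.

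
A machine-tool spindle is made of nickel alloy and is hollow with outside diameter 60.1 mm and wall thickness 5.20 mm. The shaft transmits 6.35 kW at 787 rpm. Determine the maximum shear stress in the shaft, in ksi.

0.493 ksi

ω = 2π·787/60 = 82.41 rad/s, so T = P/ω = 6.35×10³ / 82.41 = 77.05 N·m.
J = π(d_o⁴ − d_i⁴)/32 = π(0.0601⁴ − 0.0497⁴)/32 = 6.819×10^-7 m⁴.
τ_max = T·r/J = 77.05 × 0.0301 / 6.819×10^-7 = 3.396×10^6 Pa.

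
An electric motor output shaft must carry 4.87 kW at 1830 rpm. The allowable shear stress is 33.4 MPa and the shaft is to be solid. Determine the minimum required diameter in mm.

ω = 2π·1830/60 = 191.6 rad/s, so T = P/ω = 4.87×10³ / 191.6 = 25.41 N·m.
For a solid shaft τ_max = 16T/(πd³), so d = (16T/(π τ_allow))^(1/3) = (16·25.41/(π·3.34×10^7))^(1/3) = 0.01571 m.

15.7 mm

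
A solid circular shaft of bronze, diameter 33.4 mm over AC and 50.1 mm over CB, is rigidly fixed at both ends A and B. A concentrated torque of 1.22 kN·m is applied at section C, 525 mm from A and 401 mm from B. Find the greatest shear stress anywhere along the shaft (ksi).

6.23 ksi

Compatibility: T_A·a/J_AC = T_B·b/J_CB with T_A + T_B = T₀.
J_AC = 1.22×10^-7 m⁴, J_CB = 6.19×10^-7 m⁴, so T_A = T₀·(J_AC/a)/((J_AC/a)+(J_CB/b)) = 159.9 N·m, T_B = 1060 N·m.
τ in each portion: τ_AC = 2.19×10^7 Pa, τ_CB = 4.29×10^7 Pa; maximum is in CB.
τ_max = T_CB·r/J = 1060·0.0250/6.19×10^-7 = 4.293×10^7 Pa.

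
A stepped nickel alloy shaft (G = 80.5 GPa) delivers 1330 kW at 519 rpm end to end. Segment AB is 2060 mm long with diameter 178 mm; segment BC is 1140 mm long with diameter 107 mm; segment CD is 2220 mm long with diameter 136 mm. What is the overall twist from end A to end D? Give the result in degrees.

ω = 2π·519/60 = 54.35 rad/s, so T = P/ω = 1330×10³ / 54.35 = 24470 N·m.
J_AB = π(0.178)⁴/32 = 9.86×10^-5 m⁴; J_BC = π(0.107)⁴/32 = 1.29×10^-5 m⁴; J_CD = π(0.136)⁴/32 = 3.36×10^-5 m⁴.
θ = (T/G)·Σ L_i/J_i = (24470/80.5×10⁹)·(2.06/9.86×10^-5 + 1.14/1.29×10^-5 + 2.22/3.36×10^-5) = 0.05338 rad.

3.06°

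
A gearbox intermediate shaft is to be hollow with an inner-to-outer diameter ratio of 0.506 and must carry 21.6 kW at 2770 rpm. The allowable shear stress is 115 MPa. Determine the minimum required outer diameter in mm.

15.2 mm

ω = 2π·2770/60 = 290.1 rad/s, so T = P/ω = 21.6×10³ / 290.1 = 74.46 N·m.
For a hollow shaft with d_i/d_o = 0.506: τ_max = 16T/(π d_o³ (1−k⁴)), so d_o = [16T/(π τ_allow (1−k⁴))]^(1/3) = [16·74.46/(π·1.15×10^8·0.9344)]^(1/3) = 0.01522 m.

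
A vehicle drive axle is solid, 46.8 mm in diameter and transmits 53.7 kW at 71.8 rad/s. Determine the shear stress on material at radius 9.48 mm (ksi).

2.18 ksi

ω = 71.8 rad/s, so T = P/ω = 53.7×10³ / 71.80 = 747.9 N·m.
J = πd⁴/32 = π(0.0468)⁴/32 = 4.710×10^-7 m⁴.
Shear stress varies linearly with radius: τ = T·r/J = 747.9 × 0.00948 / 4.710×10^-7 = 1.505×10^7 Pa.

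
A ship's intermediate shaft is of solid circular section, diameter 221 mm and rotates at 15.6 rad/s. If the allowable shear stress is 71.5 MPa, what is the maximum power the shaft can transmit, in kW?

2360 kW

J = πd⁴/32 = π(0.221)⁴/32 = 2.342×10^-4 m⁴.
T_max = τ_allow·J/r = 7.15×10^7 × 2.342×10^-4 / 0.111 = 151500 N·m.
ω = 15.6 rad/s, so P_max = T_max·ω = 2.364×10^6 W.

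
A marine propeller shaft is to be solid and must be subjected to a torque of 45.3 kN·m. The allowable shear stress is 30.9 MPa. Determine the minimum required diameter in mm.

195 mm

For a solid shaft τ_max = 16T/(πd³), so d = (16T/(π τ_allow))^(1/3) = (16·45300/(π·3.09×10^7))^(1/3) = 0.1955 m.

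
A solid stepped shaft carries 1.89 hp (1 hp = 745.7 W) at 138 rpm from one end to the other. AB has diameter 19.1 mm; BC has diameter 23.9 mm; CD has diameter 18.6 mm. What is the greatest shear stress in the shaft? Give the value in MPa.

77.2 MPa

ω = 2π·138/60 = 14.45 rad/s, so T = P/ω = 1.89×745.7 / 14.45 = 97.53 N·m.
Under the same torque, τ_max = 16T/(πd³) is largest where d is smallest — segment CD (d = 18.6 mm).
τ_max = 16·97.53/(π·(0.0186)³) = 7.719×10^7 Pa.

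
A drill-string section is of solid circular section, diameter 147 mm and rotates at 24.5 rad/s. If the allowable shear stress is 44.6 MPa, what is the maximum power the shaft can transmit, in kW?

J = πd⁴/32 = π(0.147)⁴/32 = 4.584×10^-5 m⁴.
T_max = τ_allow·J/r = 4.46×10^7 × 4.584×10^-5 / 0.0735 = 27820 N·m.
ω = 24.5 rad/s, so P_max = T_max·ω = 6.815×10^5 W.

682 kW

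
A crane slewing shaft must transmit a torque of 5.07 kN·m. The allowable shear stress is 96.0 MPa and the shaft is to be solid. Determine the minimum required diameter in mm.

64.6 mm

For a solid shaft τ_max = 16T/(πd³), so d = (16T/(π τ_allow))^(1/3) = (16·5070/(π·9.60×10^7))^(1/3) = 0.06455 m.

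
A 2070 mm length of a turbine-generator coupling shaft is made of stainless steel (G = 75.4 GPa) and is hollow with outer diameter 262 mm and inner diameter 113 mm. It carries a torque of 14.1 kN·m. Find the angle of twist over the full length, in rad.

J = π(d_o⁴ − d_i⁴)/32 = π(0.262⁴ − 0.113⁴)/32 = 4.466×10^-4 m⁴.
θ = T·L/(G·J) = 14100 × 2.07 / (75.4×10⁹ × 4.466×10^-4) = 8.668×10^-4 rad.

8.67e-4 rad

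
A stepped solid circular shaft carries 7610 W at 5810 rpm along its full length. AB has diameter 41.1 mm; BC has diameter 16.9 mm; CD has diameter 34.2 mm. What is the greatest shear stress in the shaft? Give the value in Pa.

ω = 2π·5810/60 = 608.4 rad/s, so T = P/ω = 7610 / 608.4 = 12.51 N·m.
Under the same torque, τ_max = 16T/(πd³) is largest where d is smallest — segment BC (d = 16.9 mm).
τ_max = 16·12.51/(π·(0.0169)³) = 1.320×10^7 Pa.

1.32e7 Pa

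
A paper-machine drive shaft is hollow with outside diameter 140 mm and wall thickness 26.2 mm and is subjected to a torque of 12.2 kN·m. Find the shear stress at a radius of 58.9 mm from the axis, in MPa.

J = π(d_o⁴ − d_i⁴)/32 = π(0.140⁴ − 0.0876⁴)/32 = 3.193×10^-5 m⁴.
Shear stress varies linearly with radius: τ = T·r/J = 12200 × 0.0589 / 3.193×10^-5 = 2.250×10^7 Pa.

22.5 MPa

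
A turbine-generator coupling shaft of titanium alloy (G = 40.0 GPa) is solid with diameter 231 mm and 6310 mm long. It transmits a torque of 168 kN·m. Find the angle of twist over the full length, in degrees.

J = πd⁴/32 = π(0.231)⁴/32 = 2.795×10^-4 m⁴.
θ = T·L/(G·J) = 168000 × 6.31 / (40.0×10⁹ × 2.795×10^-4) = 0.09480 rad.

5.43°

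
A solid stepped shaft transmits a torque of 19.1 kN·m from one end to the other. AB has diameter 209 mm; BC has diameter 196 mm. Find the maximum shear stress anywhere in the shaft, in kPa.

12900 kPa

Under the same torque, τ_max = 16T/(πd³) is largest where d is smallest — segment BC (d = 196 mm).
τ_max = 16·19100/(π·(0.196)³) = 1.292×10^7 Pa.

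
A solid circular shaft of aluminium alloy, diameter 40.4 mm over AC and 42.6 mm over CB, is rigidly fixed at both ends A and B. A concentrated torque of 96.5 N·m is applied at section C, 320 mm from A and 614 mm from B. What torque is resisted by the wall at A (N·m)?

Compatibility: T_A·a/J_AC = T_B·b/J_CB with T_A + T_B = T₀.
J_AC = 2.62×10^-7 m⁴, J_CB = 3.23×10^-7 m⁴, so T_A = T₀·(J_AC/a)/((J_AC/a)+(J_CB/b)) = 58.69 N·m, T_B = 37.81 N·m.

58.7 N·m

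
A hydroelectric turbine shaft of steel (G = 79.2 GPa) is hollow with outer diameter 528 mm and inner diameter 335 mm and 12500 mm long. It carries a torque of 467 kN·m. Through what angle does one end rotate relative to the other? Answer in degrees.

0.660°

J = π(d_o⁴ − d_i⁴)/32 = π(0.528⁴ − 0.335⁴)/32 = 6.394×10^-3 m⁴.
θ = T·L/(G·J) = 467000 × 12.5 / (79.2×10⁹ × 6.394×10^-3) = 0.01153 rad.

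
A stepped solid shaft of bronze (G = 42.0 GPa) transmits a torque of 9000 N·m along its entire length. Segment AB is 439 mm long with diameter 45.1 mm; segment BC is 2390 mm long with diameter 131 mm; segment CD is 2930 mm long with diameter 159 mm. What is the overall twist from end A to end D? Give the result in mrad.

J_AB = π(0.0451)⁴/32 = 4.06×10^-7 m⁴; J_BC = π(0.131)⁴/32 = 2.89×10^-5 m⁴; J_CD = π(0.159)⁴/32 = 6.27×10^-5 m⁴.
θ = (T/G)·Σ L_i/J_i = (9000/42.0×10⁹)·(0.439/4.06×10^-7 + 2.39/2.89×10^-5 + 2.93/6.27×10^-5) = 0.2593 rad.

259 mrad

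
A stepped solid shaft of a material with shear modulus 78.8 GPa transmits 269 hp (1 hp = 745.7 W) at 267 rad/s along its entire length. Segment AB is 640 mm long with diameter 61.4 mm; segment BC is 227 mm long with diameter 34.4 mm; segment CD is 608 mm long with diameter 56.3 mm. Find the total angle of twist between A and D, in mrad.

26.0 mrad

ω = 267 rad/s, so T = P/ω = 269×745.7 / 267.0 = 751.3 N·m.
J_AB = π(0.0614)⁴/32 = 1.40×10^-6 m⁴; J_BC = π(0.0344)⁴/32 = 1.37×10^-7 m⁴; J_CD = π(0.0563)⁴/32 = 9.86×10^-7 m⁴.
θ = (T/G)·Σ L_i/J_i = (751.3/78.8×10⁹)·(0.640/1.40×10^-6 + 0.227/1.37×10^-7 + 0.608/9.86×10^-7) = 0.02599 rad.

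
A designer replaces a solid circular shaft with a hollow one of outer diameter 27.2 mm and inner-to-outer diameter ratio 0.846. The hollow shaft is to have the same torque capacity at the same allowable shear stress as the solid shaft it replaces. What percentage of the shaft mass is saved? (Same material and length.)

Equal τ_max and T ⇒ the solid shaft needs d_s³ = d_o³(1−k⁴), so d_s = 27.2·(1−0.846⁴)^(1/3) = 21.41 mm.
Area ratio A_h/A_s = d_o²(1−k²)/d_s² = (1−k²)/(1−k⁴)^(2/3) = 0.4588.
Mass saving = 1 − 0.4588 = 54.1 %.

54.1 %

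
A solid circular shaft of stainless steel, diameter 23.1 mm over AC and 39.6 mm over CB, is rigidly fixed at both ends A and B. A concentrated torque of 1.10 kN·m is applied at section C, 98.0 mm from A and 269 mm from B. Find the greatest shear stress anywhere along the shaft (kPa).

110000 kPa

Compatibility: T_A·a/J_AC = T_B·b/J_CB with T_A + T_B = T₀.
J_AC = 2.80×10^-8 m⁴, J_CB = 2.41×10^-7 m⁴, so T_A = T₀·(J_AC/a)/((J_AC/a)+(J_CB/b)) = 265.3 N·m, T_B = 834.7 N·m.
τ in each portion: τ_AC = 1.10×10^8 Pa, τ_CB = 6.85×10^7 Pa; maximum is in AC.
τ_max = T_AC·r/J = 265.3·0.0116/2.80×10^-8 = 1.096×10^8 Pa.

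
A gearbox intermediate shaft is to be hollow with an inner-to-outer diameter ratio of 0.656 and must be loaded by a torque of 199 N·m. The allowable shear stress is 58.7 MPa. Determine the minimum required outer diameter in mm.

27.7 mm

For a hollow shaft with d_i/d_o = 0.656: τ_max = 16T/(π d_o³ (1−k⁴)), so d_o = [16T/(π τ_allow (1−k⁴))]^(1/3) = [16·199.0/(π·5.87×10^7·0.8148)]^(1/3) = 0.02767 m.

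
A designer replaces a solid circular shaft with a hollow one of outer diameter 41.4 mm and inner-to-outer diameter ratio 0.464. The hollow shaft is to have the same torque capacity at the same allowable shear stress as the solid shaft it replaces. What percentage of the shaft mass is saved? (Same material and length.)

19.0 %

Equal τ_max and T ⇒ the solid shaft needs d_s³ = d_o³(1−k⁴), so d_s = 41.4·(1−0.464⁴)^(1/3) = 40.75 mm.
Area ratio A_h/A_s = d_o²(1−k²)/d_s² = (1−k²)/(1−k⁴)^(2/3) = 0.8099.
Mass saving = 1 − 0.8099 = 19.0 %.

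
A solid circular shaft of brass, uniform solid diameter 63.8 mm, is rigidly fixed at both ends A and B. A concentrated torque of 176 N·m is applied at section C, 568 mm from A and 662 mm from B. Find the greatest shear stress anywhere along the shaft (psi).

With uniform GJ and both ends fixed, compatibility θ_AC = θ_CB gives T_A·a = T_B·b, together with T_A + T_B = T₀.
T_A = T₀·b/(a+b) = 176.0·662/1230 = 94.73 N·m; T_B = 81.27 N·m.
τ in each portion: τ_AC = 1.86×10^6 Pa, τ_CB = 1.59×10^6 Pa; maximum is in AC.
τ_max = T_AC·r/J = 94.73·0.0319/1.63×10^-6 = 1.858×10^6 Pa.

269 psi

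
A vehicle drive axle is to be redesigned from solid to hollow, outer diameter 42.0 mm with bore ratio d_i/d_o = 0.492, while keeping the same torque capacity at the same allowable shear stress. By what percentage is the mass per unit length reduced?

Equal τ_max and T ⇒ the solid shaft needs d_s³ = d_o³(1−k⁴), so d_s = 42.0·(1−0.492⁴)^(1/3) = 41.16 mm.
Area ratio A_h/A_s = d_o²(1−k²)/d_s² = (1−k²)/(1−k⁴)^(2/3) = 0.7891.
Mass saving = 1 − 0.7891 = 21.1 %.

21.1 %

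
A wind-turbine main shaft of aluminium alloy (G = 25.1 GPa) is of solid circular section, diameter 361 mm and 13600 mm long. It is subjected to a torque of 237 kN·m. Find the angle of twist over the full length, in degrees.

4.41°

J = πd⁴/32 = π(0.361)⁴/32 = 1.667×10^-3 m⁴.
θ = T·L/(G·J) = 237000 × 13.6 / (25.1×10⁹ × 1.667×10^-3) = 0.07702 rad.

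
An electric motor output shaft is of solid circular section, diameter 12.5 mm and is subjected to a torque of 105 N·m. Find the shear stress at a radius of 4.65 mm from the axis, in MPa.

J = πd⁴/32 = π(0.0125)⁴/32 = 2.397×10^-9 m⁴.
Shear stress varies linearly with radius: τ = T·r/J = 105.0 × 0.00465 / 2.397×10^-9 = 2.037×10^8 Pa.

204 MPa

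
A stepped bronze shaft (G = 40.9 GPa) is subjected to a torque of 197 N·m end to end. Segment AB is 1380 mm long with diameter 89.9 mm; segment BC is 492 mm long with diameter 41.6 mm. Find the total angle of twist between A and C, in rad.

J_AB = π(0.0899)⁴/32 = 6.41×10^-6 m⁴; J_BC = π(0.0416)⁴/32 = 2.94×10^-7 m⁴.
θ = (T/G)·Σ L_i/J_i = (197.0/40.9×10⁹)·(1.38/6.41×10^-6 + 0.492/2.94×10^-7) = 9.097×10^-3 rad.

0.00910 rad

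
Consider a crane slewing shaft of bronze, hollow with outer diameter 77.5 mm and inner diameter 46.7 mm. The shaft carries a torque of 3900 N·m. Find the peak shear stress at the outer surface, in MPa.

49.2 MPa

J = π(d_o⁴ − d_i⁴)/32 = π(0.0775⁴ − 0.0467⁴)/32 = 3.075×10^-6 m⁴.
τ_max = T·r/J = 3900 × 0.0387 / 3.075×10^-6 = 4.915×10^7 Pa.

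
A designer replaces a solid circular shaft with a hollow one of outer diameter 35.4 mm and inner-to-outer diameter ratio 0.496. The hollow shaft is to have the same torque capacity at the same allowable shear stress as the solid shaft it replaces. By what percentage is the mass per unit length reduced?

21.4 %

Equal τ_max and T ⇒ the solid shaft needs d_s³ = d_o³(1−k⁴), so d_s = 35.4·(1−0.496⁴)^(1/3) = 34.67 mm.
Area ratio A_h/A_s = d_o²(1−k²)/d_s² = (1−k²)/(1−k⁴)^(2/3) = 0.7860.
Mass saving = 1 − 0.7860 = 21.4 %.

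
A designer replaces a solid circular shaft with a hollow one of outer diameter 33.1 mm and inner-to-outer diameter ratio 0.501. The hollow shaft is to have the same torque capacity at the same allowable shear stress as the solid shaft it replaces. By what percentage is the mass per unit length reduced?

Equal τ_max and T ⇒ the solid shaft needs d_s³ = d_o³(1−k⁴), so d_s = 33.1·(1−0.501⁴)^(1/3) = 32.39 mm.
Area ratio A_h/A_s = d_o²(1−k²)/d_s² = (1−k²)/(1−k⁴)^(2/3) = 0.7822.
Mass saving = 1 − 0.7822 = 21.8 %.

21.8 %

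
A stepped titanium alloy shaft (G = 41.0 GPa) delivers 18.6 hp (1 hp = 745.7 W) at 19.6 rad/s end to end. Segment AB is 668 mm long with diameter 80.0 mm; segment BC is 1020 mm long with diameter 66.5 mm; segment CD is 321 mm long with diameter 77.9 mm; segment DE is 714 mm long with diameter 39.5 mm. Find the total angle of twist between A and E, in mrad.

65.1 mrad

ω = 19.6 rad/s, so T = P/ω = 18.6×745.7 / 19.60 = 707.7 N·m.
J_AB = π(0.0800)⁴/32 = 4.02×10^-6 m⁴; J_BC = π(0.0665)⁴/32 = 1.92×10^-6 m⁴; J_CD = π(0.0779)⁴/32 = 3.62×10^-6 m⁴; J_DE = π(0.0395)⁴/32 = 2.39×10^-7 m⁴.
θ = (T/G)·Σ L_i/J_i = (707.7/41.0×10⁹)·(0.668/4.02×10^-6 + 1.02/1.92×10^-6 + 0.321/3.62×10^-6 + 0.714/2.39×10^-7) = 0.06513 rad.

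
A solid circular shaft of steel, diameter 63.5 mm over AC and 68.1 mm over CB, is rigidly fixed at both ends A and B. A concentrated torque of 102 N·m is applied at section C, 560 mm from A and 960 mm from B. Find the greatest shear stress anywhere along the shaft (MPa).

1.15 MPa

Compatibility: T_A·a/J_AC = T_B·b/J_CB with T_A + T_B = T₀.
J_AC = 1.60×10^-6 m⁴, J_CB = 2.11×10^-6 m⁴, so T_A = T₀·(J_AC/a)/((J_AC/a)+(J_CB/b)) = 57.57 N·m, T_B = 44.43 N·m.
τ in each portion: τ_AC = 1.15×10^6 Pa, τ_CB = 7.16×10^5 Pa; maximum is in AC.
τ_max = T_AC·r/J = 57.57·0.0318/1.60×10^-6 = 1.145×10^6 Pa.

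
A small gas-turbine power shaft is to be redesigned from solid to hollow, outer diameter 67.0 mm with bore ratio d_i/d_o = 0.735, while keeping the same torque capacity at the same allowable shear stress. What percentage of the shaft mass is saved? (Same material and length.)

42.1 %

Equal τ_max and T ⇒ the solid shaft needs d_s³ = d_o³(1−k⁴), so d_s = 67.0·(1−0.735⁴)^(1/3) = 59.72 mm.
Area ratio A_h/A_s = d_o²(1−k²)/d_s² = (1−k²)/(1−k⁴)^(2/3) = 0.5787.
Mass saving = 1 − 0.5787 = 42.1 %.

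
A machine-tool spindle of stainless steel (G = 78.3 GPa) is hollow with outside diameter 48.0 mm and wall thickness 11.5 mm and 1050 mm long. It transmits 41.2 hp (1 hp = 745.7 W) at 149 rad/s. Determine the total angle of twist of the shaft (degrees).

0.328°

ω = 149 rad/s, so T = P/ω = 41.2×745.7 / 149.0 = 206.2 N·m.
J = π(d_o⁴ − d_i⁴)/32 = π(0.0480⁴ − 0.0250⁴)/32 = 4.828×10^-7 m⁴.
θ = T·L/(G·J) = 206.2 × 1.05 / (78.3×10⁹ × 4.828×10^-7) = 5.727×10^-3 rad.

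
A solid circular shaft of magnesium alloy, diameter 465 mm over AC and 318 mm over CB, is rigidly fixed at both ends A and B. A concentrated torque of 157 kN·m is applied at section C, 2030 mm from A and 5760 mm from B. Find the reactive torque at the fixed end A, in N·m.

146000 N·m

Compatibility: T_A·a/J_AC = T_B·b/J_CB with T_A + T_B = T₀.
J_AC = 4.59×10^-3 m⁴, J_CB = 1.00×10^-3 m⁴, so T_A = T₀·(J_AC/a)/((J_AC/a)+(J_CB/b)) = 145800 N·m, T_B = 11240 N·m.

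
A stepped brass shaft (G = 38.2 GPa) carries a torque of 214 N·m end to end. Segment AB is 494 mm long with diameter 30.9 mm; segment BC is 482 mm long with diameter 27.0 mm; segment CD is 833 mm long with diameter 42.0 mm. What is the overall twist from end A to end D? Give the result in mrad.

97.9 mrad

J_AB = π(0.0309)⁴/32 = 8.95×10^-8 m⁴; J_BC = π(0.0270)⁴/32 = 5.22×10^-8 m⁴; J_CD = π(0.0420)⁴/32 = 3.05×10^-7 m⁴.
θ = (T/G)·Σ L_i/J_i = (214.0/38.2×10⁹)·(0.494/8.95×10^-8 + 0.482/5.22×10^-8 + 0.833/3.05×10^-7) = 0.09795 rad.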